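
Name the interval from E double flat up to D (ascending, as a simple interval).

augmented seventh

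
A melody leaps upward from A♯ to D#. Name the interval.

The letter names run A→D, a span of 3 letter steps, so the interval is some kind of fourth.
A# to D# is 5 semitones. A perfect fourth is 5, so 5 makes it perfect.

perfect fourth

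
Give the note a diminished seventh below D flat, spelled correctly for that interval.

A seventh below D lands on the letter E.
A diminished seventh spans 9 semitones, so Db moves to pitch class 4. On the letter E that is E.

E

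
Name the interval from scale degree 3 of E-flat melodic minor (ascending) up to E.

augmented sixth

Scale degree 3 of Eb melodic minor (ascending) is Gb.
Gb up to E: letters G→E make it a sixth; 10 semitones makes it augmented.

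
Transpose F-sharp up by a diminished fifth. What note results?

A fifth above F lands on the letter C.
A diminished fifth spans 6 semitones, so F# moves to pitch class 0. On the letter C that is C.

C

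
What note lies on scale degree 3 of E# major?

G##

The E# major scale runs E# F## G## A# B# C## D##.
Degree 3 is G##.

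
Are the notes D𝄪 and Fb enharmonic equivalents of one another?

Yes

D## = pitch class 4 and Fb = pitch class 4 — the same pitch class, so they are enharmonic equivalents.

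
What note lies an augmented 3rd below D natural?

D down a major third is Bb, so the target letter is B.
From D, an augmented third is 5 semitones down: Bbb.

Bbb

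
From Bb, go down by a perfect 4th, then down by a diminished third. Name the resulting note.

A perfect fourth down from Bb is F (letter F, 5 semitones down).
A diminished third down from F is D# (letter D, 2 semitones down).

D#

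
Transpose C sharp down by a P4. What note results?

G#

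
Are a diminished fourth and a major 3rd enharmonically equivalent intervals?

Yes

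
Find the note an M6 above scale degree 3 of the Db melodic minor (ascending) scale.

Scale degree 3 of Db melodic minor (ascending) is Fb.
A major sixth (9 semitones) above Fb lands on the letter D, giving Db.

Db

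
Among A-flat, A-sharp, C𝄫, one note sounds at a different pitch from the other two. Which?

Ab

In 12-tone equal temperament, enharmonic equivalents share a pitch class. Ab is pitch class 8; A# is pitch class 10; Cbb is pitch class 10.
A# and Cbb share pitch class 10, while Ab is pitch class 8.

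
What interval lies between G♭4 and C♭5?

The letter names run G→C, a span of 3 letter steps, so the interval is some kind of fourth.
Gb to Cb is 5 semitones. A perfect fourth is 5, so 5 makes it perfect.

perfect fourth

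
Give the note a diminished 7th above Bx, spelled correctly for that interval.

A#

B up a major seventh is A#, so the target letter is A.
From B##, a diminished seventh is 9 semitones up: A#.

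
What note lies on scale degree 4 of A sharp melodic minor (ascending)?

Degree 4 takes the letter 3 steps above A, which is D.
In melodic minor (ascending), degree 4 sits 5 semitones above the tonic. A# + 5 semitones is pitch class 3, spelled on D as D#.

D#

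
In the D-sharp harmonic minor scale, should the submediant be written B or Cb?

B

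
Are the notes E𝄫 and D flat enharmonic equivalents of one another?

No

Two spellings are enharmonically equivalent only if they share a pitch class.
Here Ebb → 2, Db → 1; 1 ≠ 2, so they are not.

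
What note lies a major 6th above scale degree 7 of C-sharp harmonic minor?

Scale degree 7 of C# harmonic minor is B#.
A major sixth (9 semitones) above B# lands on the letter G, giving G##.

G##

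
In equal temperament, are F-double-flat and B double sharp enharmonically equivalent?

Two spellings are enharmonically equivalent only if they share a pitch class.
Here Fbb → 3, B## → 1; 1 ≠ 3, so they are not.

No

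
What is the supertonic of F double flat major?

Gbb

Degree 2 takes the letter 1 step above F, which is G.
In major, degree 2 sits 2 semitones above the tonic. Fbb + 2 semitones is pitch class 5, spelled on G as Gbb.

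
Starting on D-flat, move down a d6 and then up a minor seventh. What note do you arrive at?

A diminished sixth down from Db is F# (letter F, 7 semitones down).
A minor seventh up from F# is E (letter E, 10 semitones up).

E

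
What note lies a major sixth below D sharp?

A sixth below D lands on the letter F.
A major sixth spans 9 semitones, so D# moves to pitch class 6. On the letter F that is F#.

F#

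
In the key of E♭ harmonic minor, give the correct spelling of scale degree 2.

F

Degree 2 takes the letter 1 step above E, which is F.
In harmonic minor, degree 2 sits 2 semitones above the tonic. Eb + 2 semitones is pitch class 5, spelled on F as F.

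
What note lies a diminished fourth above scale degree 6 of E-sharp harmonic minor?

F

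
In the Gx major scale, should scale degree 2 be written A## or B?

A##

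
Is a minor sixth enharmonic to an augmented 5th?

A minor sixth spans 8 semitones; an augmented fifth spans 8.
They are enharmonically equivalent.

Yes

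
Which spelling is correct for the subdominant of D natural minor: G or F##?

Each scale degree takes a distinct letter name. Degree 4 of a scale on D must use the letter G.
G and F## are enharmonically the same pitch, but only G uses the letter G, so it is the correct spelling here.

G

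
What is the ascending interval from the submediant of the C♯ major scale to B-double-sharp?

augmented second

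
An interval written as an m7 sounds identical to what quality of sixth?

A minor seventh spans 10 semitones.
A sixth spanning 10 semitones is augmented (the major sixth is 9).

augmented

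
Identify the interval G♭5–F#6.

augmented seventh

Counting letters G–A–B–C–D–E–F gives a seventh.
Gb→F# = 12 semitones, 1 wider than the major seventh (11), so augmented.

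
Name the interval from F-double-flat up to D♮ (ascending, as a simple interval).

Counting letters F–G–A–B–C–D gives a sixth.
Fbb→D = 11 semitones, 2 wider than the major sixth (9), so doubly augmented.

doubly augmented sixth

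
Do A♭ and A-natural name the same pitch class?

No

Two spellings are enharmonically equivalent only if they share a pitch class.
Here Ab → 8, A → 9; 8 ≠ 9, so they are not.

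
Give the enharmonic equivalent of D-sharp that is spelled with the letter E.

Eb

D# is pitch class 3. The letter E alone is pitch class 4.
To reach pitch class 3 from E requires an offset of -1 semitone, i.e. flat: Eb.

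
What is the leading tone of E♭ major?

D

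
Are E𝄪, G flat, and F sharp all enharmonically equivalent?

Yes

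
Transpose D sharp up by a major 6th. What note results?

D up a major sixth is B, so the target letter is B.
From D#, a major sixth is 9 semitones up: B#.

B#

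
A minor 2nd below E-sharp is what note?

E down a major second is D, so the target letter is D.
From E#, a minor second is 1 semitone down: D##.

D##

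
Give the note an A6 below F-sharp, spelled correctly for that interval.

Ab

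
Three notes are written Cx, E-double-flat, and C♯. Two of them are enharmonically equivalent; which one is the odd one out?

C#

In 12-tone equal temperament, enharmonic equivalents share a pitch class. C## is pitch class 2; Ebb is pitch class 2; C# is pitch class 1.
C## and Ebb share pitch class 2, while C# is pitch class 1.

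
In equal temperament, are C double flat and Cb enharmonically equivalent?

No

Cbb is pitch class 10; Cb is pitch class 11.
The pitch classes differ (10 vs. 11), so they are not enharmonic equivalents.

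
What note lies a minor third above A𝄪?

A up a major third is C#, so the target letter is C.
From A##, a minor third is 3 semitones up: C##.

C##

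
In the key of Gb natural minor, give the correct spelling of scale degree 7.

Degree 7 takes the letter 6 steps above G, which is F.
In natural minor, degree 7 sits 10 semitones above the tonic. Gb + 10 semitones is pitch class 4, spelled on F as Fb.

Fb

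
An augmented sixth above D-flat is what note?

B

A sixth above D lands on the letter B.
An augmented sixth spans 10 semitones, so Db moves to pitch class 11. On the letter B that is B.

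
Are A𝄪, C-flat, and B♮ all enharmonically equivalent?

A## is pitch class 11; Cb is pitch class 11; B is pitch class 11.
All spellings map to pitch class 11, so they are enharmonically equivalent.

Yes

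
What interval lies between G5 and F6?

minor seventh

Counting letters G–A–B–C–D–E–F gives a seventh.
G→F = 10 semitones, 1 narrower than the major seventh (11), so minor.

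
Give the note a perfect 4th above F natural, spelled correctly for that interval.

F up a perfect fourth is Bb, so the target letter is B.
From F, a perfect fourth is 5 semitones up: Bb.

Bb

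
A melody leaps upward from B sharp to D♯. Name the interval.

minor third

Counting letters B–C–D gives a third.
B#→D# = 3 semitones, 1 narrower than the major third (4), so minor.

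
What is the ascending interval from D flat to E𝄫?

The letter names run D→E, a span of 1 letter step, so the interval is some kind of second.
Db to Ebb is 1 semitone. A major second is 2, so 1 makes it minor.

minor second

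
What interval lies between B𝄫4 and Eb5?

augmented fourth

Counting letters B–C–D–E gives a fourth.
Bbb→Eb = 6 semitones, 1 wider than the perfect fourth (5), so augmented.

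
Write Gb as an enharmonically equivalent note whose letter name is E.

E##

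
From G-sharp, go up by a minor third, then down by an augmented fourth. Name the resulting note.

A minor third up from G# is B (letter B, 3 semitones up).
An augmented fourth down from B is F (letter F, 6 semitones down).

F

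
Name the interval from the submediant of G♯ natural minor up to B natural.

The submediant of G# natural minor is E.
E up to B: letters E→B make it a fifth; 7 semitones makes it perfect.

perfect fifth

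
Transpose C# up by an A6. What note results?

A##

A sixth above C lands on the letter A.
An augmented sixth spans 10 semitones, so C# moves to pitch class 11. On the letter A that is A##.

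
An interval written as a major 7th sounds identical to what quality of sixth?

A major seventh spans 11 semitones.
A sixth spanning 11 semitones is doubly augmented (the major sixth is 9).

doubly augmented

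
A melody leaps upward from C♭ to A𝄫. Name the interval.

Counting letters C–D–E–F–G–A gives a sixth.
Cb→Abb = 8 semitones, 1 narrower than the major sixth (9), so minor.

minor sixth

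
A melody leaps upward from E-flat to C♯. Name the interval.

augmented sixth

The letter names run E→C, a span of 5 letter steps, so the interval is some kind of sixth.
Eb to C# is 10 semitones. A major sixth is 9, so 10 makes it augmented.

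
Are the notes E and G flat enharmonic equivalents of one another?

E is pitch class 4; Gb is pitch class 6.
The pitch classes differ (4 vs. 6), so they are not enharmonic equivalents.

No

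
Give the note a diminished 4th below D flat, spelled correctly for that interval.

A

A fourth below D lands on the letter A.
A diminished fourth spans 4 semitones, so Db moves to pitch class 9. On the letter A that is A.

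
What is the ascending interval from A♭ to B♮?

augmented second

Counting letters A–B gives a second.
Ab→B = 3 semitones, 1 wider than the major second (2), so augmented.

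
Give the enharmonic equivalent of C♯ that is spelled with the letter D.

Db

C# is pitch class 1. The letter D alone is pitch class 2.
To reach pitch class 1 from D requires an offset of -1 semitone, i.e. flat: Db.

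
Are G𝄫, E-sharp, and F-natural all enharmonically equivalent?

Gbb = pitch class 5 and E# = pitch class 5 and F = pitch class 5 — the same pitch class, so they are enharmonic equivalents.

Yes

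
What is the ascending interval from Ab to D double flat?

Counting letters A–B–C–D gives a fourth.
Ab→Dbb = 4 semitones, 1 narrower than the perfect fourth (5), so diminished.

diminished fourth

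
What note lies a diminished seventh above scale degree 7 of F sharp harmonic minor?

D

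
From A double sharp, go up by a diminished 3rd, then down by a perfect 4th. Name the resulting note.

A diminished third up from A## is C# (letter C, 2 semitones up).
A perfect fourth down from C# is G# (letter G, 5 semitones down).

G#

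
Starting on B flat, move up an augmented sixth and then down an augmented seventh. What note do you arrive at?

An augmented sixth up from Bb is G# (letter G, 10 semitones up).
An augmented seventh down from G# is Ab (letter A, 12 semitones down).

Ab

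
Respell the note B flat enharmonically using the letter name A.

A#

Bb is pitch class 10. The letter A alone is pitch class 9.
To reach pitch class 10 from A requires an offset of +1 semitone, i.e. sharp: A#.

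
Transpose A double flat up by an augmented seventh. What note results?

G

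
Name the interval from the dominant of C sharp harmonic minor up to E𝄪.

The dominant of C# harmonic minor is G#.
G# up to E##: letters G→E make it a sixth; 10 semitones makes it augmented.

augmented sixth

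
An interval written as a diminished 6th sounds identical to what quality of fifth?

perfect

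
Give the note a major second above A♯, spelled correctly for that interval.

A second above A lands on the letter B.
A major second spans 2 semitones, so A# moves to pitch class 0. On the letter B that is B#.

B#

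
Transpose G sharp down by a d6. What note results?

B##

A sixth below G lands on the letter B.
A diminished sixth spans 7 semitones, so G# moves to pitch class 1. On the letter B that is B##.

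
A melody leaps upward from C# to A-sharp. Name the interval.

Counting letters C–D–E–F–G–A gives a sixth.
C#→A# = 9 semitones, exactly the major sixth.

major sixth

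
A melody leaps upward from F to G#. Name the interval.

augmented second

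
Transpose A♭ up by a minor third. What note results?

A up a major third is C#, so the target letter is C.
From Ab, a minor third is 3 semitones up: Cb.

Cb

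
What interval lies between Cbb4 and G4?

The letter names run C→G, a span of 4 letter steps, so the interval is some kind of fifth.
Cbb to G is 9 semitones. A perfect fifth is 7, so 9 makes it doubly augmented.

doubly augmented fifth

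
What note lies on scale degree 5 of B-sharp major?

The B# major scale runs B# C## D## E# F## G## A##.
Degree 5 is F##.

F##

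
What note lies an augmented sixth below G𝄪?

G down a major sixth is Bb, so the target letter is B.
From G##, an augmented sixth is 10 semitones down: B.

B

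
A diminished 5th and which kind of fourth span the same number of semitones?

augmented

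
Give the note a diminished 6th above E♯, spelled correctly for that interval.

C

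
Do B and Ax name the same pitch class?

B is pitch class 11; A## is pitch class 11.
All spellings map to pitch class 11, so they are enharmonically equivalent.

Yes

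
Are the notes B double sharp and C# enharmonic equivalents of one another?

Yes

B## is pitch class 1; C# is pitch class 1.
All spellings map to pitch class 1, so they are enharmonically equivalent.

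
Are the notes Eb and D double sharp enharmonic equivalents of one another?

No

Two spellings are enharmonically equivalent only if they share a pitch class.
Here Eb → 3, D## → 4; 3 ≠ 4, so they are not.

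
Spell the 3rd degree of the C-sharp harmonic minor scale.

E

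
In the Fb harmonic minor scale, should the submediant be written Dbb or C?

Each scale degree takes a distinct letter name. Degree 6 of a scale on F must use the letter D.
Dbb and C are enharmonically the same pitch, but only Dbb uses the letter D, so it is the correct spelling here.

Dbb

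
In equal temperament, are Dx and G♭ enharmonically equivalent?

No

Two spellings are enharmonically equivalent only if they share a pitch class.
Here D## → 4, Gb → 6; 4 ≠ 6, so they are not.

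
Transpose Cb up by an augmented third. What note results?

A third above C lands on the letter E.
An augmented third spans 5 semitones, so Cb moves to pitch class 4. On the letter E that is E.

E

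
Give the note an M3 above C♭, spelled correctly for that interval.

A third above C lands on the letter E.
A major third spans 4 semitones, so Cb moves to pitch class 3. On the letter E that is Eb.

Eb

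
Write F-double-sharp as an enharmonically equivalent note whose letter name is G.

G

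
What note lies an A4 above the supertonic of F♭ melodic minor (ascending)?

C

The supertonic of Fb melodic minor (ascending) is Gb.
An augmented fourth (6 semitones) above Gb lands on the letter C, giving C.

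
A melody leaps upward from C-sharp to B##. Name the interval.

Counting letters C–D–E–F–G–A–B gives a seventh.
C#→B## = 12 semitones, 1 wider than the major seventh (11), so augmented.

augmented seventh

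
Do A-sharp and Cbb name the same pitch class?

Yes

A# = pitch class 10 and Cbb = pitch class 10 — the same pitch class, so they are enharmonic equivalents.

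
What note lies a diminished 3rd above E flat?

E up a major third is G#, so the target letter is G.
From Eb, a diminished third is 2 semitones up: Gbb.

Gbb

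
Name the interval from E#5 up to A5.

Counting letters E–F–G–A gives a fourth.
E#→A = 4 semitones, 1 narrower than the perfect fourth (5), so diminished.

diminished fourth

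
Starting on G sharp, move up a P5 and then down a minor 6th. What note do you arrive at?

A perfect fifth up from G# is D# (letter D, 7 semitones up).
A minor sixth down from D# is F## (letter F, 8 semitones down).

F##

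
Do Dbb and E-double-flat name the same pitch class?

No

Dbb is pitch class 0; Ebb is pitch class 2.
The pitch classes differ (0 vs. 2), so they are not enharmonic equivalents.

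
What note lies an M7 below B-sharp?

B down a major seventh is C, so the target letter is C.
From B#, a major seventh is 11 semitones down: C#.

C#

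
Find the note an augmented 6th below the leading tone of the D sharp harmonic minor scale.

E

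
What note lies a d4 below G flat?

D

G down a perfect fourth is D, so the target letter is D.
From Gb, a diminished fourth is 4 semitones down: D.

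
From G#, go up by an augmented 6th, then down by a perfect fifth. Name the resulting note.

A##

An augmented sixth up from G# is E## (letter E, 10 semitones up).
A perfect fifth down from E## is A## (letter A, 7 semitones down).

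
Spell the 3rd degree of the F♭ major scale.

Ab

The Fb major scale runs Fb Gb Ab Bbb Cb Db Eb.
Degree 3 is Ab.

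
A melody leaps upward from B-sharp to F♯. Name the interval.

diminished fifth

The letter names run B→F, a span of 4 letter steps, so the interval is some kind of fifth.
B# to F# is 6 semitones. A perfect fifth is 7, so 6 makes it diminished.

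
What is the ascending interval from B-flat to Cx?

Counting letters B–C gives a second.
Bb→C## = 4 semitones, 2 wider than the major second (2), so doubly augmented.

doubly augmented second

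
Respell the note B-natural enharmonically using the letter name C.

B is pitch class 11. The letter C alone is pitch class 0.
To reach pitch class 11 from C requires an offset of -1 semitone, i.e. flat: Cb.

Cb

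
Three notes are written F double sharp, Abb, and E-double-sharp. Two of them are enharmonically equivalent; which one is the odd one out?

In 12-tone equal temperament, enharmonic equivalents share a pitch class. F## is pitch class 7; Abb is pitch class 7; E## is pitch class 6.
F## and Abb share pitch class 7, while E## is pitch class 6.

E##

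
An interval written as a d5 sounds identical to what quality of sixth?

A diminished fifth spans 6 semitones.
A sixth spanning 6 semitones is doubly diminished (the major sixth is 9).

doubly diminished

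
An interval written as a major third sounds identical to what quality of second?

doubly augmented

A major third spans 4 semitones.
A second spanning 4 semitones is doubly augmented (the major second is 2).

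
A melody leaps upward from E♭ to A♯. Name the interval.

The letter names run E→A, a span of 3 letter steps, so the interval is some kind of fourth.
Eb to A# is 7 semitones. A perfect fourth is 5, so 7 makes it doubly augmented.

doubly augmented fourth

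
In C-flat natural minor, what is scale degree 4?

Fb

Degree 4 takes the letter 3 steps above C, which is F.
In natural minor, degree 4 sits 5 semitones above the tonic. Cb + 5 semitones is pitch class 4, spelled on F as Fb.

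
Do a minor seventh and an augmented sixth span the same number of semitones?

A minor seventh spans 10 semitones; an augmented sixth spans 10.
They are enharmonically equivalent.

Yes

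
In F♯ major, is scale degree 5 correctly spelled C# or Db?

Each scale degree takes a distinct letter name. Degree 5 of a scale on F must use the letter C.
C# and Db are enharmonically the same pitch, but only C# uses the letter C, so it is the correct spelling here.

C#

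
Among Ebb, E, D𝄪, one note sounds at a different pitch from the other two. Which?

Ebb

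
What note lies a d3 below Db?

B

A third below D lands on the letter B.
A diminished third spans 2 semitones, so Db moves to pitch class 11. On the letter B that is B.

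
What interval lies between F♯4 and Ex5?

augmented seventh

Counting letters F–G–A–B–C–D–E gives a seventh.
F#→E## = 12 semitones, 1 wider than the major seventh (11), so augmented.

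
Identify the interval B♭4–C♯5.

augmented second

The letter names run B→C, a span of 1 letter step, so the interval is some kind of second.
Bb to C# is 3 semitones. A major second is 2, so 3 makes it augmented.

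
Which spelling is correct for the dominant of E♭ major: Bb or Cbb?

Each scale degree takes a distinct letter name. Degree 5 of a scale on E must use the letter B.
Bb and Cbb are enharmonically the same pitch, but only Bb uses the letter B, so it is the correct spelling here.

Bb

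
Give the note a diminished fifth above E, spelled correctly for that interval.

A fifth above E lands on the letter B.
A diminished fifth spans 6 semitones, so E moves to pitch class 10. On the letter B that is Bb.

Bb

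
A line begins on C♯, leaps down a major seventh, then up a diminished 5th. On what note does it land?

Ab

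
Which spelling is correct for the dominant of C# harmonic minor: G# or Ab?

Each scale degree takes a distinct letter name. Degree 5 of a scale on C must use the letter G.
G# and Ab are enharmonically the same pitch, but only G# uses the letter G, so it is the correct spelling here.

G#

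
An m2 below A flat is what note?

A second below A lands on the letter G.
A minor second spans 1 semitone, so Ab moves to pitch class 7. On the letter G that is G.

G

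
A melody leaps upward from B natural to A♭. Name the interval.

The letter names run B→A, a span of 6 letter steps, so the interval is some kind of seventh.
B to Ab is 9 semitones. A major seventh is 11, so 9 makes it diminished.

diminished seventh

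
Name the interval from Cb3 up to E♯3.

doubly augmented third

The letter names run C→E, a span of 2 letter steps, so the interval is some kind of third.
Cb to E# is 6 semitones. A major third is 4, so 6 makes it doubly augmented.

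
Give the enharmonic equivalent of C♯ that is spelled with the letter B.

B##

C# is pitch class 1. The letter B alone is pitch class 11.
To reach pitch class 1 from B requires an offset of +2 semitones, i.e. double sharp: B##.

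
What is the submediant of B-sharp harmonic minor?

G#

Degree 6 takes the letter 5 steps above B, which is G.
In harmonic minor, degree 6 sits 8 semitones above the tonic. B# + 8 semitones is pitch class 8, spelled on G as G#.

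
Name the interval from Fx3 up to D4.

diminished sixth

The letter names run F→D, a span of 5 letter steps, so the interval is some kind of sixth.
F## to D is 7 semitones. A major sixth is 9, so 7 makes it diminished.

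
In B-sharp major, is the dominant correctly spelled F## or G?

F##

Each scale degree takes a distinct letter name. Degree 5 of a scale on B must use the letter F.
F## and G are enharmonically the same pitch, but only F## uses the letter F, so it is the correct spelling here.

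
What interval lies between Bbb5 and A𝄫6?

minor seventh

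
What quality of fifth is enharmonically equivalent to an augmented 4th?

An augmented fourth spans 6 semitones.
A fifth spanning 6 semitones is diminished (the perfect fifth is 7).

diminished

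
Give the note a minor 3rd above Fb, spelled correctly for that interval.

A third above F lands on the letter A.
A minor third spans 3 semitones, so Fb moves to pitch class 7. On the letter A that is Abb.

Abb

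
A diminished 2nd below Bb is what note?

A#

B down a major second is A, so the target letter is A.
From Bb, a diminished second is 0 semitones down: A#.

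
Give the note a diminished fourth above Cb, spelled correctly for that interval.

Fbb

A fourth above C lands on the letter F.
A diminished fourth spans 4 semitones, so Cb moves to pitch class 3. On the letter F that is Fbb.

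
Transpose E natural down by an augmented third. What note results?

Cb

E down a major third is C, so the target letter is C.
From E, an augmented third is 5 semitones down: Cb.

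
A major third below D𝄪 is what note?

B#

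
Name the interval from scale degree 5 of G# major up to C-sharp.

minor seventh

Scale degree 5 of G# major is D#.
D# up to C#: letters D→C make it a seventh; 10 semitones makes it minor.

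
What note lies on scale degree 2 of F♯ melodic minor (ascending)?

G#

Degree 2 takes the letter 1 step above F, which is G.
In melodic minor (ascending), degree 2 sits 2 semitones above the tonic. F# + 2 semitones is pitch class 8, spelled on G as G#.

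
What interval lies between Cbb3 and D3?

doubly augmented second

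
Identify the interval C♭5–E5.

Counting letters C–D–E gives a third.
Cb→E = 5 semitones, 1 wider than the major third (4), so augmented.

augmented third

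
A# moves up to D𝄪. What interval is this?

Counting letters A–B–C–D gives a fourth.
A#→D## = 6 semitones, 1 wider than the perfect fourth (5), so augmented.

augmented fourth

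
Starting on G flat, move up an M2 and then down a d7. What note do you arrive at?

A major second up from Gb is Ab (letter A, 2 semitones up).
A diminished seventh down from Ab is B (letter B, 9 semitones down).

B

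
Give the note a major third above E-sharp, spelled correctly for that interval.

G##

A third above E lands on the letter G.
A major third spans 4 semitones, so E# moves to pitch class 9. On the letter G that is G##.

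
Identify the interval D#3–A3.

diminished fifth

Counting letters D–E–F–G–A gives a fifth.
D#→A = 6 semitones, 1 narrower than the perfect fifth (7), so diminished.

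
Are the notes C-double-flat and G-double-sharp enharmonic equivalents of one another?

No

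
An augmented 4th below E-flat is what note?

Bbb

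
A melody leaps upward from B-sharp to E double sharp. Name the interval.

augmented fourth

Counting letters B–C–D–E gives a fourth.
B#→E## = 6 semitones, 1 wider than the perfect fourth (5), so augmented.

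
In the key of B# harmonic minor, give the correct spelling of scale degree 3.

Degree 3 takes the letter 2 steps above B, which is D.
In harmonic minor, degree 3 sits 3 semitones above the tonic. B# + 3 semitones is pitch class 3, spelled on D as D#.

D#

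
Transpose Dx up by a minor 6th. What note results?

B#

A sixth above D lands on the letter B.
A minor sixth spans 8 semitones, so D## moves to pitch class 0. On the letter B that is B#.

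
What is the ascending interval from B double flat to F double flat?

The letter names run B→F, a span of 4 letter steps, so the interval is some kind of fifth.
Bbb to Fbb is 6 semitones. A perfect fifth is 7, so 6 makes it diminished.

diminished fifth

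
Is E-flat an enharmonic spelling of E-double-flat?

No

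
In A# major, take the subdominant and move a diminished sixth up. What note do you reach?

The subdominant of A# major is D#.
A diminished sixth (7 semitones) above D# lands on the letter B, giving Bb.

Bb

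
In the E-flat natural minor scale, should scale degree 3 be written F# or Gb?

Gb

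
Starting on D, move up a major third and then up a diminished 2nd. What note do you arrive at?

Gb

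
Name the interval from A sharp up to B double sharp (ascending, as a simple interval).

augmented second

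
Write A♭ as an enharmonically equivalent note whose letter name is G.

Plain G sits 1 semitone below Ab, so on the letter G the same pitch needs a sharp: G#.

G#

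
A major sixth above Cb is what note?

A sixth above C lands on the letter A.
A major sixth spans 9 semitones, so Cb moves to pitch class 8. On the letter A that is Ab.

Ab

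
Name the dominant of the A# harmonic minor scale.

Degree 5 takes the letter 4 steps above A, which is E.
In harmonic minor, degree 5 sits 7 semitones above the tonic. A# + 7 semitones is pitch class 5, spelled on E as E#.

E#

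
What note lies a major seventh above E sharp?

A seventh above E lands on the letter D.
A major seventh spans 11 semitones, so E# moves to pitch class 4. On the letter D that is D##.

D##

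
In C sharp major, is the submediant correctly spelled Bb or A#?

Each scale degree takes a distinct letter name. Degree 6 of a scale on C must use the letter A.
A# and Bb are enharmonically the same pitch, but only A# uses the letter A, so it is the correct spelling here.

A#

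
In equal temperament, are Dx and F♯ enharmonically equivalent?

No

Two spellings are enharmonically equivalent only if they share a pitch class.
Here D## → 4, F# → 6; 4 ≠ 6, so they are not.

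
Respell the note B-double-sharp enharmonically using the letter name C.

B## is pitch class 1. The letter C alone is pitch class 0.
To reach pitch class 1 from C requires an offset of +1 semitone, i.e. sharp: C#.

C#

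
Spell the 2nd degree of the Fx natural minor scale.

Degree 2 takes the letter 1 step above F, which is G.
In natural minor, degree 2 sits 2 semitones above the tonic. F## + 2 semitones is pitch class 9, spelled on G as G##.

G##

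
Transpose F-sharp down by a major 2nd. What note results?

A second below F lands on the letter E.
A major second spans 2 semitones, so F# moves to pitch class 4. On the letter E that is E.

E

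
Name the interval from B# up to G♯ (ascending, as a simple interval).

The letter names run B→G, a span of 5 letter steps, so the interval is some kind of sixth.
B# to G# is 8 semitones. A major sixth is 9, so 8 makes it minor.

minor sixth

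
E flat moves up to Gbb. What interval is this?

diminished third

Counting letters E–F–G gives a third.
Eb→Gbb = 2 semitones, 2 narrower than the major third (4), so diminished.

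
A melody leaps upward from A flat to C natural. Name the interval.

major third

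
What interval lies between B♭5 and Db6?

The letter names run B→D, a span of 2 letter steps, so the interval is some kind of third.
Bb to Db is 3 semitones. A major third is 4, so 3 makes it minor.

minor third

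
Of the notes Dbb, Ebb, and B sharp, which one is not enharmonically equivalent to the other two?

Ebb

In 12-tone equal temperament, enharmonic equivalents share a pitch class. Dbb is pitch class 0; Ebb is pitch class 2; B# is pitch class 0.
Dbb and B# share pitch class 0, while Ebb is pitch class 2.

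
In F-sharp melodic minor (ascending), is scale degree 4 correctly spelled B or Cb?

B

Each scale degree takes a distinct letter name. Degree 4 of a scale on F must use the letter B.
B and Cb are enharmonically the same pitch, but only B uses the letter B, so it is the correct spelling here.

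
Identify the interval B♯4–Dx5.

The letter names run B→D, a span of 2 letter steps, so the interval is some kind of third.
B# to D## is 4 semitones. A major third is 4, so 4 makes it major.

major third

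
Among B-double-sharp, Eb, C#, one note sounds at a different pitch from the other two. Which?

Eb

In 12-tone equal temperament, enharmonic equivalents share a pitch class. B## is pitch class 1; Eb is pitch class 3; C# is pitch class 1.
B## and C# share pitch class 1, while Eb is pitch class 3.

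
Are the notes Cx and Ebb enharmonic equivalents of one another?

C## is pitch class 2; Ebb is pitch class 2.
All spellings map to pitch class 2, so they are enharmonically equivalent.

Yes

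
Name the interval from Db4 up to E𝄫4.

minor second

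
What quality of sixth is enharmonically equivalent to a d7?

major

A diminished seventh spans 9 semitones.
A sixth spanning 9 semitones is major (the major sixth is 9).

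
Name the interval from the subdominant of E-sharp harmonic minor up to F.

The subdominant of E# harmonic minor is A#.
A# up to F: letters A→F make it a sixth; 7 semitones makes it diminished.

diminished sixth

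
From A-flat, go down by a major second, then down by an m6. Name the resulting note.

Bb

A major second down from Ab is Gb (letter G, 2 semitones down).
A minor sixth down from Gb is Bb (letter B, 8 semitones down).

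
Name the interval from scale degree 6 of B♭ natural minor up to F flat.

Scale degree 6 of Bb natural minor is Gb.
Gb up to Fb: letters G→F make it a seventh; 10 semitones makes it minor.

minor seventh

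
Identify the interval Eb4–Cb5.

The letter names run E→C, a span of 5 letter steps, so the interval is some kind of sixth.
Eb to Cb is 8 semitones. A major sixth is 9, so 8 makes it minor.

minor sixth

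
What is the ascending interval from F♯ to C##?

augmented fifth

The letter names run F→C, a span of 4 letter steps, so the interval is some kind of fifth.
F# to C## is 8 semitones. A perfect fifth is 7, so 8 makes it augmented.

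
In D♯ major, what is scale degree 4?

G#

Degree 4 takes the letter 3 steps above D, which is G.
In major, degree 4 sits 5 semitones above the tonic. D# + 5 semitones is pitch class 8, spelled on G as G#.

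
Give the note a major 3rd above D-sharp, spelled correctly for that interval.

D up a major third is F#, so the target letter is F.
From D#, a major third is 4 semitones up: F##.

F##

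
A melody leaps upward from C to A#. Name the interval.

Counting letters C–D–E–F–G–A gives a sixth.
C→A# = 10 semitones, 1 wider than the major sixth (9), so augmented.

augmented sixth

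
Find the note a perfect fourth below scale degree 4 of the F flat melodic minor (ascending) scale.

Fb

Scale degree 4 of Fb melodic minor (ascending) is Bbb.
A perfect fourth (5 semitones) below Bbb lands on the letter F, giving Fb.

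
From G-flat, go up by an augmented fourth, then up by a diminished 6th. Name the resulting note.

An augmented fourth up from Gb is C (letter C, 6 semitones up).
A diminished sixth up from C is Abb (letter A, 7 semitones up).

Abb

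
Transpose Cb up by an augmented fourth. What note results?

C up a perfect fourth is F, so the target letter is F.
From Cb, an augmented fourth is 6 semitones up: F.

F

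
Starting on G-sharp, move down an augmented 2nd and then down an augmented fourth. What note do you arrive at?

An augmented second down from G# is F (letter F, 3 semitones down).
An augmented fourth down from F is Cb (letter C, 6 semitones down).

Cb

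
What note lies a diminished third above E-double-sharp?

G#

A third above E lands on the letter G.
A diminished third spans 2 semitones, so E## moves to pitch class 8. On the letter G that is G#.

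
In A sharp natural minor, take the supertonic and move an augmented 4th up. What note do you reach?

E##

The supertonic of A# natural minor is B#.
An augmented fourth (6 semitones) above B# lands on the letter E, giving E##.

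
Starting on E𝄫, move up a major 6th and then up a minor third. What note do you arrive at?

Ebb

A major sixth up from Ebb is Cb (letter C, 9 semitones up).
A minor third up from Cb is Ebb (letter E, 3 semitones up).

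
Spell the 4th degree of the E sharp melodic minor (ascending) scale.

A#

The E# melodic minor (ascending) scale runs E# F## G# A# B# C## D##.
Degree 4 is A#.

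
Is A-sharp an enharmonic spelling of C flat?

No

Two spellings are enharmonically equivalent only if they share a pitch class.
Here A# → 10, Cb → 11; 10 ≠ 11, so they are not.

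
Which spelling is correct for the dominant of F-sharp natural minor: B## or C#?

C#

Each scale degree takes a distinct letter name. Degree 5 of a scale on F must use the letter C.
C# and B## are enharmonically the same pitch, but only C# uses the letter C, so it is the correct spelling here.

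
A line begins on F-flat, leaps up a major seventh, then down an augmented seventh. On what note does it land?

Fbb

A major seventh up from Fb is Eb (letter E, 11 semitones up).
An augmented seventh down from Eb is Fbb (letter F, 12 semitones down).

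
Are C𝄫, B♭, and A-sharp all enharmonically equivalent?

Yes

Cbb is pitch class 10; Bb is pitch class 10; A# is pitch class 10.
All spellings map to pitch class 10, so they are enharmonically equivalent.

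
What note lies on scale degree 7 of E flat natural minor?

Degree 7 takes the letter 6 steps above E, which is D.
In natural minor, degree 7 sits 10 semitones above the tonic. Eb + 10 semitones is pitch class 1, spelled on D as Db.

Db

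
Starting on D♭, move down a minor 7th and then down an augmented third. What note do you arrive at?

Cbb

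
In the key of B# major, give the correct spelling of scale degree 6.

Degree 6 takes the letter 5 steps above B, which is G.
In major, degree 6 sits 9 semitones above the tonic. B# + 9 semitones is pitch class 9, spelled on G as G##.

G##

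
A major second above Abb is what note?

A second above A lands on the letter B.
A major second spans 2 semitones, so Abb moves to pitch class 9. On the letter B that is Bbb.

Bbb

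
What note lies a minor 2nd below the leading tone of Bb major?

The leading tone of Bb major is A.
A minor second (1 semitone) below A lands on the letter G, giving G#.

G#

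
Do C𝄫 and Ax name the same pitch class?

No

Cbb is pitch class 10; A## is pitch class 11.
The pitch classes differ (10 vs. 11), so they are not enharmonic equivalents.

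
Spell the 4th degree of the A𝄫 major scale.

Dbb

The Abb major scale runs Abb Bbb Cb Dbb Ebb Fb Gb.
Degree 4 is Dbb.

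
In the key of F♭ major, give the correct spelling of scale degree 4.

The Fb major scale runs Fb Gb Ab Bbb Cb Db Eb.
Degree 4 is Bbb.

Bbb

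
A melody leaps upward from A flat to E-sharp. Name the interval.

doubly augmented fifth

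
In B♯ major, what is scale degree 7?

A##

Degree 7 takes the letter 6 steps above B, which is A.
In major, degree 7 sits 11 semitones above the tonic. B# + 11 semitones is pitch class 11, spelled on A as A##.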